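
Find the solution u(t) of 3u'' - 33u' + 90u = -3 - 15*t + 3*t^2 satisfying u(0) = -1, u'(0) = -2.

Divide through by 3: u'' - 11u' + 30u = -1 + t^2 - 5*t.
Characteristic equation r² - 11r + 30 = 0 factors as (r - 5)(r - 6) = 0, so r = 5, 6.
Hence u_h = C1*exp(5*t) + C2*exp(6*t).
For the particular solution try u_p = A0 + A1*t + A2*t^2. Substituting and matching coefficients of each power of t gives A0 = -296/3375, A1 = -32/225, A2 = 1/30, so u_p = -296/3375 - 32*t/225 + t^2/30.
General solution: u = -296/3375 - 32*t/225 + t^2/30 + C1*exp(5*t) + C2*exp(6*t).
Apply the initial conditions: u(0) = -296/3375 + C1 + C2 = -1 and u'(0) = -32/225 + 5*C1 + 6*C2 = -2. Solving gives C1 = -452/125, C2 = 73/27.

u = -296/3375 - 452*exp(5*t)/125 - 32*t/225 + t**2/30 + 73*exp(6*t)/27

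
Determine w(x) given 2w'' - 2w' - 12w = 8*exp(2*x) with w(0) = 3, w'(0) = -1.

Divide through by 2: w'' - w' - 6w = 4*exp(2*x).
Characteristic equation r² - r - 6 = 0 factors as (r - 3)(r + 2) = 0, so r = 3, -2.
Hence w_h = C1*exp(3*x) + C2*exp(-2*x).
Try w_p = A*exp(2*x). Substituting into the equation and dividing by exp(2*x) gives A = -1, so w_p = -exp(2*x).
General solution: w = -exp(2*x) + C1*exp(3*x) + C2*exp(-2*x).
Apply the initial conditions: w(0) = -1 + C1 + C2 = 3 and w'(0) = -2 - 2*C2 + 3*C1 = -1. Solving gives C1 = 9/5, C2 = 11/5.

w = -exp(2*x) + 9*exp(3*x)/5 + 11*exp(-2*x)/5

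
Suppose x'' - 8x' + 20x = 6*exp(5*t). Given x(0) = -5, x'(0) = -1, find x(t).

Characteristic equation r² - 8r + 20 = 0 has discriminant (-8)² - 4·(20) = -16 < 0, so r = 4 ± 2i.
Hence x_h = C1*cos(2*t)*exp(4*t) + C2*exp(4*t)*sin(2*t).
Try x_p = A*exp(5*t). Substituting into the equation and dividing by exp(5*t) gives A = 6/5, so x_p = 6*exp(5*t)/5.
General solution: x = 6*exp(5*t)/5 + C1*cos(2*t)*exp(4*t) + C2*exp(4*t)*sin(2*t).
Apply the initial conditions: x(0) = 6/5 + C1 = -5 and x'(0) = 6 + 2*C2 + 4*C1 = -1. Solving gives C1 = -31/5, C2 = 89/10.

x = 6*exp(5*t)/5 - 31*cos(2*t)*exp(4*t)/5 + 89*exp(4*t)*sin(2*t)/10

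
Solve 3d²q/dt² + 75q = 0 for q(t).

q = C1*cos(5*t) + C2*sin(5*t)

Divide through by 3: q'' + 25q = 0.
Characteristic equation r² + 25 = 0 has discriminant (0)² - 4·(25) = -100 < 0, so r = ± 5i.
Hence q_h = C1*cos(5*t) + C2*sin(5*t).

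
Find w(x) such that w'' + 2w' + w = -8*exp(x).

w = -2*exp(x) + C1*exp(-x) + C2*x*exp(-x)

Characteristic equation r² + 2r + 1 = 0 has discriminant (2)² - 4·(1) = 0, so r = -1 is a repeated root.
Hence w_h = (C1 + C2*x)*exp(-x).
Try w_p = A*exp(x). Substituting into the equation and dividing by exp(x) gives A = -2, so w_p = -2*exp(x).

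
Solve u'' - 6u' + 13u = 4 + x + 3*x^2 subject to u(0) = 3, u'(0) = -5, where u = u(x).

u = 892/2197 + 3*x**2/13 + 49*x/169 - 28719*exp(3*x)*sin(2*x)/4394 + 5699*cos(2*x)*exp(3*x)/2197

Characteristic equation r² - 6r + 13 = 0 has discriminant (-6)² - 4·(13) = -16 < 0, so r = 3 ± 2i.
Hence u_h = C1*cos(2*x)*exp(3*x) + C2*exp(3*x)*sin(2*x).
For the particular solution try u_p = A0 + A1*x + A2*x^2. Substituting and matching coefficients of each power of x gives A0 = 892/2197, A1 = 49/169, A2 = 3/13, so u_p = 892/2197 + 3*x^2/13 + 49*x/169.
General solution: u = 892/2197 + 3*x^2/13 + 49*x/169 + C1*cos(2*x)*exp(3*x) + C2*exp(3*x)*sin(2*x).
Apply the initial conditions: u(0) = 892/2197 + C1 = 3 and u'(0) = 49/169 + 2*C2 + 3*C1 = -5. Solving gives C1 = 5699/2197, C2 = -28719/4394.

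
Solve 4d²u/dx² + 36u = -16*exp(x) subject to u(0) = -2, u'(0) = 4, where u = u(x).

u = -8*cos(3*x)/5 - 2*exp(x)/5 + 22*sin(3*x)/15

Divide through by 4: u'' + 9u = -4*exp(x).
Characteristic equation r² + 9 = 0 has discriminant (0)² - 4·(9) = -36 < 0, so r = ± 3i.
Hence u_h = C1*cos(3*x) + C2*sin(3*x).
Try u_p = A*exp(x). Substituting into the equation and dividing by exp(x) gives A = -2/5, so u_p = -2*exp(x)/5.
General solution: u = -2*exp(x)/5 + C1*cos(3*x) + C2*sin(3*x).
Apply the initial conditions: u(0) = -2/5 + C1 = -2 and u'(0) = -2/5 + 3*C2 = 4. Solving gives C1 = -8/5, C2 = 22/15.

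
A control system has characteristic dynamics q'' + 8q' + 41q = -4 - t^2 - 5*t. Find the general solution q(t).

Characteristic equation r² + 8r + 41 = 0 has discriminant (8)² - 4·(41) = -100 < 0, so r = -4 ± 5i.
Hence q_h = C1*cos(5*t)*exp(-4*t) + C2*exp(-4*t)*sin(5*t).
For the particular solution try q_p = A0 + A1*t + A2*t^2. Substituting and matching coefficients of each power of t gives A0 = -5130/68921, A1 = -189/1681, A2 = -1/41, so q_p = -5130/68921 - 189*t/1681 - t^2/41.

q = -5130/68921 - 189*t/1681 - t**2/41 + C1*cos(5*t)*exp(-4*t) + C2*exp(-4*t)*sin(5*t)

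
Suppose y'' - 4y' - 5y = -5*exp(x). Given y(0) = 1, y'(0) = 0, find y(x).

Characteristic equation r² - 4r - 5 = 0 factors as (r - 5)(r + 1) = 0, so r = 5, -1.
Hence y_h = C1*exp(5*x) + C2*exp(-x).
Try y_p = A*exp(x). Substituting into the equation and dividing by exp(x) gives A = 5/8, so y_p = 5*exp(x)/8.
General solution: y = 5*exp(x)/8 + C1*exp(5*x) + C2*exp(-x).
Apply the initial conditions: y(0) = 5/8 + C1 + C2 = 1 and y'(0) = 5/8 - C2 + 5*C1 = 0. Solving gives C1 = -1/24, C2 = 5/12.

y = -exp(5*x)/24 + 5*exp(x)/8 + 5*exp(-x)/12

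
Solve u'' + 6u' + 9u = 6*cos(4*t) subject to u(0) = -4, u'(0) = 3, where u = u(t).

u = -2458*exp(-3*t)/625 - 42*cos(4*t)/625 + 144*sin(4*t)/625 - 243*t*exp(-3*t)/25

Characteristic equation r² + 6r + 9 = 0 has discriminant (6)² - 4·(9) = 0, so r = -3 is a repeated root.
Hence u_h = (C1 + C2*t)*exp(-3*t).
Try u_p = A*cos(4*t) + B*sin(4*t). Substituting and equating the coefficients of cos(4t) and sin(4t) gives A = -42/625, B = 144/625, so u_p = -42*cos(4*t)/625 + 144*sin(4*t)/625.
General solution: u = -42*cos(4*t)/625 + 144*sin(4*t)/625 + C1*exp(-3*t) + C2*t*exp(-3*t).
Apply the initial conditions: u(0) = -42/625 + C1 = -4 and u'(0) = 576/625 + C2 - 3*C1 = 3. Solving gives C1 = -2458/625, C2 = -243/25.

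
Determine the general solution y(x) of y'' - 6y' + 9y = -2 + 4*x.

Characteristic equation r² - 6r + 9 = 0 has discriminant (-6)² - 4·(9) = 0, so r = 3 is a repeated root.
Hence y_h = (C1 + C2*x)*exp(3*x).
For the particular solution try y_p = A0 + A1*x. Substituting and matching coefficients of each power of x gives A0 = 2/27, A1 = 4/9, so y_p = 2/27 + 4*x/9.

y = 2/27 + 4*x/9 + C1*exp(3*x) + C2*x*exp(3*x)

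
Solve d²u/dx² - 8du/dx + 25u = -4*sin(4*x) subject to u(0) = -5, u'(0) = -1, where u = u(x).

Characteristic equation r² - 8r + 25 = 0 has discriminant (-8)² - 4·(25) = -36 < 0, so r = 4 ± 3i.
Hence u_h = C1*cos(3*x)*exp(4*x) + C2*exp(4*x)*sin(3*x).
Try u_p = A*cos(4*x) + B*sin(4*x). Substituting and equating the coefficients of cos(4x) and sin(4x) gives A = -128/1105, B = -36/1105, so u_p = -128*cos(4*x)/1105 - 36*sin(4*x)/1105.
General solution: u = -128*cos(4*x)/1105 - 36*sin(4*x)/1105 + C1*cos(3*x)*exp(4*x) + C2*exp(4*x)*sin(3*x).
Apply the initial conditions: u(0) = -128/1105 + C1 = -5 and u'(0) = -144/1105 + 3*C2 + 4*C1 = -1. Solving gives C1 = -5397/1105, C2 = 20627/3315.

u = -128*cos(4*x)/1105 - 36*sin(4*x)/1105 - 5397*cos(3*x)*exp(4*x)/1105 + 20627*exp(4*x)*sin(3*x)/3315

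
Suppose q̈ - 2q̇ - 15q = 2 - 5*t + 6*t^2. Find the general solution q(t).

Characteristic equation r² - 2r - 15 = 0 factors as (r - 5)(r + 3) = 0, so r = 5, -3.
Hence q_h = C1*exp(5*t) + C2*exp(-3*t).
For the particular solution try q_p = A0 + A1*t + A2*t^2. Substituting and matching coefficients of each power of t gives A0 = -92/375, A1 = 11/25, A2 = -2/5, so q_p = -92/375 - 2*t^2/5 + 11*t/25.

q = -92/375 - 2*t**2/5 + 11*t/25 + C1*exp(5*t) + C2*exp(-3*t)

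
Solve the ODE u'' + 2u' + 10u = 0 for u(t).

Characteristic equation r² + 2r + 10 = 0 has discriminant (2)² - 4·(10) = -36 < 0, so r = -1 ± 3i.
Hence u_h = C1*cos(3*t)*exp(-t) + C2*exp(-t)*sin(3*t).

u = C1*cos(3*t)*exp(-t) + C2*exp(-t)*sin(3*t)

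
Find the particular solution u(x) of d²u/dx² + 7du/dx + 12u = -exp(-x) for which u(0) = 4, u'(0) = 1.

u = -40*exp(-4*x)/3 - exp(-x)/6 + 35*exp(-3*x)/2

Characteristic equation r² + 7r + 12 = 0 factors as (r + 4)(r + 3) = 0, so r = -4, -3.
Hence u_h = C1*exp(-4*x) + C2*exp(-3*x).
Try u_p = A*exp(-x). Substituting into the equation and dividing by exp(-x) gives A = -1/6, so u_p = -exp(-x)/6.
General solution: u = -exp(-x)/6 + C1*exp(-4*x) + C2*exp(-3*x).
Apply the initial conditions: u(0) = -1/6 + C1 + C2 = 4 and u'(0) = 1/6 - 4*C1 - 3*C2 = 1. Solving gives C1 = -40/3, C2 = 35/2.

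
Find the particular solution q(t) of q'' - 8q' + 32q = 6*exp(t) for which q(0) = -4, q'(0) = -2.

q = 6*exp(t)/25 - 106*cos(4*t)*exp(4*t)/25 + 92*exp(4*t)*sin(4*t)/25

Characteristic equation r² - 8r + 32 = 0 has discriminant (-8)² - 4·(32) = -64 < 0, so r = 4 ± 4i.
Hence q_h = C1*cos(4*t)*exp(4*t) + C2*exp(4*t)*sin(4*t).
Try q_p = A*exp(t). Substituting into the equation and dividing by exp(t) gives A = 6/25, so q_p = 6*exp(t)/25.
General solution: q = 6*exp(t)/25 + C1*cos(4*t)*exp(4*t) + C2*exp(4*t)*sin(4*t).
Apply the initial conditions: q(0) = 6/25 + C1 = -4 and q'(0) = 6/25 + 4*C1 + 4*C2 = -2. Solving gives C1 = -106/25, C2 = 92/25.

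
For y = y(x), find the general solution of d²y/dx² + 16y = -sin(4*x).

Characteristic equation r² + 16 = 0 has discriminant (0)² - 4·(16) = -64 < 0, so r = ± 4i.
Hence y_h = C1*cos(4*x) + C2*sin(4*x).
Since ±4i are characteristic roots, multiply the trial by x. Try y_p = x*(A*cos(4*x) + B*sin(4*x)). Substituting and equating the coefficients of cos(4x) and sin(4x) gives A = 1/8, B = 0, so y_p = x*cos(4*x)/8.

y = C1*cos(4*x) + C2*sin(4*x) + x*cos(4*x)/8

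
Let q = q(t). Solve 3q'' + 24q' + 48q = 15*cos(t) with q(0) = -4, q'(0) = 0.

Divide through by 3: q'' + 8q' + 16q = 5*cos(t).
Characteristic equation r² + 8r + 16 = 0 has discriminant (8)² - 4·(16) = 0, so r = -4 is a repeated root.
Hence q_h = (C1 + C2*t)*exp(-4*t).
Try q_p = A*cos(t) + B*sin(t). Substituting and equating the coefficients of cos(t) and sin(t) gives A = 75/289, B = 40/289, so q_p = 40*sin(t)/289 + 75*cos(t)/289.
General solution: q = 40*sin(t)/289 + 75*cos(t)/289 + C1*exp(-4*t) + C2*t*exp(-4*t).
Apply the initial conditions: q(0) = 75/289 + C1 = -4 and q'(0) = 40/289 + C2 - 4*C1 = 0. Solving gives C1 = -1231/289, C2 = -292/17.

q = -1231*exp(-4*t)/289 + 40*sin(t)/289 + 75*cos(t)/289 - 292*t*exp(-4*t)/17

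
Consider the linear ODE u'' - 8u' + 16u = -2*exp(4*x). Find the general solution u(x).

u = C1*exp(4*x) - x**2*exp(4*x) + C2*x*exp(4*x)

Characteristic equation r² - 8r + 16 = 0 has discriminant (-8)² - 4·(16) = 0, so r = 4 is a repeated root.
Hence u_h = (C1 + C2*x)*exp(4*x).
Since exp(4*x) solves the homogeneous equation (r = 4 is a root of multiplicity 2), multiply the trial by x^2. Try u_p = A*x^2*exp(4*x). Substituting into the equation and dividing by exp(4*x) gives A = -1, so u_p = -x^2*exp(4*x).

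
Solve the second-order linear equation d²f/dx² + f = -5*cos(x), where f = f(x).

Characteristic equation r² + 1 = 0 has discriminant (0)² - 4·(1) = -4 < 0, so r = ± i.
Hence f_h = C1*cos(x) + C2*sin(x).
Since ±1i are characteristic roots, multiply the trial by x. Try f_p = x*(A*cos(x) + B*sin(x)). Substituting and equating the coefficients of cos(x) and sin(x) gives A = 0, B = -5/2, so f_p = -5*x*sin(x)/2.

f = C1*cos(x) + C2*sin(x) - 5*x*sin(x)/2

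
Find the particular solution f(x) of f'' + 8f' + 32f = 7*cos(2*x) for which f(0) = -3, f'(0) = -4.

f = 7*sin(2*x)/65 + 49*cos(2*x)/260 - 1103*exp(-4*x)*sin(4*x)/260 - 829*cos(4*x)*exp(-4*x)/260

Characteristic equation r² + 8r + 32 = 0 has discriminant (8)² - 4·(32) = -64 < 0, so r = -4 ± 4i.
Hence f_h = C1*cos(4*x)*exp(-4*x) + C2*exp(-4*x)*sin(4*x).
Try f_p = A*cos(2*x) + B*sin(2*x). Substituting and equating the coefficients of cos(2x) and sin(2x) gives A = 49/260, B = 7/65, so f_p = 7*sin(2*x)/65 + 49*cos(2*x)/260.
General solution: f = 7*sin(2*x)/65 + 49*cos(2*x)/260 + C1*cos(4*x)*exp(-4*x) + C2*exp(-4*x)*sin(4*x).
Apply the initial conditions: f(0) = 49/260 + C1 = -3 and f'(0) = 14/65 - 4*C1 + 4*C2 = -4. Solving gives C1 = -829/260, C2 = -1103/260.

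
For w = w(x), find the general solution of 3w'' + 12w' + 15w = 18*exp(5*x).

w = 3*exp(5*x)/25 + C1*cos(x)*exp(-2*x) + C2*exp(-2*x)*sin(x)

Divide through by 3: w'' + 4w' + 5w = 6*exp(5*x).
Characteristic equation r² + 4r + 5 = 0 has discriminant (4)² - 4·(5) = -4 < 0, so r = -2 ± i.
Hence w_h = C1*cos(x)*exp(-2*x) + C2*exp(-2*x)*sin(x).
Try w_p = A*exp(5*x). Substituting into the equation and dividing by exp(5*x) gives A = 3/25, so w_p = 3*exp(5*x)/25.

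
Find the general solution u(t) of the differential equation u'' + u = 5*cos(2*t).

u = -5*cos(2*t)/3 + C1*cos(t) + C2*sin(t)

Characteristic equation r² + 1 = 0 has discriminant (0)² - 4·(1) = -4 < 0, so r = ± i.
Hence u_h = C1*cos(t) + C2*sin(t).
Try u_p = A*cos(2*t) + B*sin(2*t). Substituting and equating the coefficients of cos(2t) and sin(2t) gives A = -5/3, B = 0, so u_p = -5*cos(2*t)/3.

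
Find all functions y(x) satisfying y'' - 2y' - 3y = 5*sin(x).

y = cos(x)/2 - sin(x) + C1*exp(-x) + C2*exp(3*x)

Characteristic equation r² - 2r - 3 = 0 factors as (r + 1)(r - 3) = 0, so r = -1, 3.
Hence y_h = C1*exp(-x) + C2*exp(3*x).
Try y_p = A*cos(x) + B*sin(x). Substituting and equating the coefficients of cos(x) and sin(x) gives A = 1/2, B = -1, so y_p = cos(x)/2 - sin(x).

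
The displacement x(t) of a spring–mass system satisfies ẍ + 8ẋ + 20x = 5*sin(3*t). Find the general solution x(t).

x = -120*cos(3*t)/697 + 55*sin(3*t)/697 + C1*cos(2*t)*exp(-4*t) + C2*exp(-4*t)*sin(2*t)

Characteristic equation r² + 8r + 20 = 0 has discriminant (8)² - 4·(20) = -16 < 0, so r = -4 ± 2i.
Hence x_h = C1*cos(2*t)*exp(-4*t) + C2*exp(-4*t)*sin(2*t).
Try x_p = A*cos(3*t) + B*sin(3*t). Substituting and equating the coefficients of cos(3t) and sin(3t) gives A = -120/697, B = 55/697, so x_p = -120*cos(3*t)/697 + 55*sin(3*t)/697.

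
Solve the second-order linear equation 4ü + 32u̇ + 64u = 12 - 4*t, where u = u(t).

Divide through by 4: u'' + 8u' + 16u = 3 - t.
Characteristic equation r² + 8r + 16 = 0 has discriminant (8)² - 4·(16) = 0, so r = -4 is a repeated root.
Hence u_h = (C1 + C2*t)*exp(-4*t).
For the particular solution try u_p = A0 + A1*t. Substituting and matching coefficients of each power of t gives A0 = 7/32, A1 = -1/16, so u_p = 7/32 - t/16.

u = 7/32 - t/16 + C1*exp(-4*t) + C2*t*exp(-4*t)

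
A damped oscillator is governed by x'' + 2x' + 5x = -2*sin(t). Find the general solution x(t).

x = -2*sin(t)/5 + cos(t)/5 + C1*cos(2*t)*exp(-t) + C2*exp(-t)*sin(2*t)

Characteristic equation r² + 2r + 5 = 0 has discriminant (2)² - 4·(5) = -16 < 0, so r = -1 ± 2i.
Hence x_h = C1*cos(2*t)*exp(-t) + C2*exp(-t)*sin(2*t).
Try x_p = A*cos(t) + B*sin(t). Substituting and equating the coefficients of cos(t) and sin(t) gives A = 1/5, B = -2/5, so x_p = -2*sin(t)/5 + cos(t)/5.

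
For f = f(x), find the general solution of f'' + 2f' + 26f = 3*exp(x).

Characteristic equation r² + 2r + 26 = 0 has discriminant (2)² - 4·(26) = -100 < 0, so r = -1 ± 5i.
Hence f_h = C1*cos(5*x)*exp(-x) + C2*exp(-x)*sin(5*x).
Try f_p = A*exp(x). Substituting into the equation and dividing by exp(x) gives A = 3/29, so f_p = 3*exp(x)/29.

f = 3*exp(x)/29 + C1*cos(5*x)*exp(-x) + C2*exp(-x)*sin(5*x)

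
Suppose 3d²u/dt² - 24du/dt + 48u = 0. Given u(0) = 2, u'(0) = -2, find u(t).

u = 2*exp(4*t) - 10*t*exp(4*t)

Divide through by 3: u'' - 8u' + 16u = 0.
Characteristic equation r² - 8r + 16 = 0 has discriminant (-8)² - 4·(16) = 0, so r = 4 is a repeated root.
Hence u_h = (C1 + C2*t)*exp(4*t).
Apply the initial conditions: u(0) = C1 = 2 and u'(0) = C2 + 4*C1 = -2. Solving gives C1 = 2, C2 = -10.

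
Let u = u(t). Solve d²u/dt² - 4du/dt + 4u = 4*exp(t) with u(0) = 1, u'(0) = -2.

Characteristic equation r² - 4r + 4 = 0 has discriminant (-4)² - 4·(4) = 0, so r = 2 is a repeated root.
Hence u_h = (C1 + C2*t)*exp(2*t).
Try u_p = A*exp(t). Substituting into the equation and dividing by exp(t) gives A = 4, so u_p = 4*exp(t).
General solution: u = 4*exp(t) + C1*exp(2*t) + C2*t*exp(2*t).
Apply the initial conditions: u(0) = 4 + C1 = 1 and u'(0) = 4 + C2 + 2*C1 = -2. Solving gives C1 = -3, C2 = 0.

u = -3*exp(2*t) + 4*exp(t)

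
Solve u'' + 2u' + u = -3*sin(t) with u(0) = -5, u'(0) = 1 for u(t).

u = -13*exp(-t)/2 + 3*cos(t)/2 - 11*t*exp(-t)/2

Characteristic equation r² + 2r + 1 = 0 has discriminant (2)² - 4·(1) = 0, so r = -1 is a repeated root.
Hence u_h = (C1 + C2*t)*exp(-t).
Try u_p = A*cos(t) + B*sin(t). Substituting and equating the coefficients of cos(t) and sin(t) gives A = 3/2, B = 0, so u_p = 3*cos(t)/2.
General solution: u = 3*cos(t)/2 + C1*exp(-t) + C2*t*exp(-t).
Apply the initial conditions: u(0) = 3/2 + C1 = -5 and u'(0) = C2 - C1 = 1. Solving gives C1 = -13/2, C2 = -11/2.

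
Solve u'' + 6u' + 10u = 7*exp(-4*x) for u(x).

Characteristic equation r² + 6r + 10 = 0 has discriminant (6)² - 4·(10) = -4 < 0, so r = -3 ± i.
Hence u_h = C1*cos(x)*exp(-3*x) + C2*exp(-3*x)*sin(x).
Try u_p = A*exp(-4*x). Substituting into the equation and dividing by exp(-4*x) gives A = 7/2, so u_p = 7*exp(-4*x)/2.

u = 7*exp(-4*x)/2 + C1*cos(x)*exp(-3*x) + C2*exp(-3*x)*sin(x)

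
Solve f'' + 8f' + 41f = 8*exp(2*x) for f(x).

f = 8*exp(2*x)/61 + C1*cos(5*x)*exp(-4*x) + C2*exp(-4*x)*sin(5*x)

Characteristic equation r² + 8r + 41 = 0 has discriminant (8)² - 4·(41) = -100 < 0, so r = -4 ± 5i.
Hence f_h = C1*cos(5*x)*exp(-4*x) + C2*exp(-4*x)*sin(5*x).
Try f_p = A*exp(2*x). Substituting into the equation and dividing by exp(2*x) gives A = 8/61, so f_p = 8*exp(2*x)/61.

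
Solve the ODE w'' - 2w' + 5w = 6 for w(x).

Characteristic equation r² - 2r + 5 = 0 has discriminant (-2)² - 4·(5) = -16 < 0, so r = 1 ± 2i.
Hence w_h = C1*cos(2*x)*exp(x) + C2*exp(x)*sin(2*x).
For the particular solution try w_p = A0. Substituting and matching coefficients of each power of x gives A0 = 6/5, so w_p = 6/5.

w = 6/5 + C1*cos(2*x)*exp(x) + C2*exp(x)*sin(2*x)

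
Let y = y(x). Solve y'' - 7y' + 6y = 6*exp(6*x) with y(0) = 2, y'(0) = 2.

y = -6*exp(6*x)/25 + 56*exp(x)/25 + 6*x*exp(6*x)/5

Characteristic equation r² - 7r + 6 = 0 factors as (r - 6)(r - 1) = 0, so r = 6, 1.
Hence y_h = C1*exp(6*x) + C2*exp(x).
Since exp(6*x) solves the homogeneous equation (r = 6 is a root of multiplicity 1), multiply the trial by x. Try y_p = A*x*exp(6*x). Substituting into the equation and dividing by exp(6*x) gives A = 6/5, so y_p = 6*x*exp(6*x)/5.
General solution: y = C1*exp(6*x) + C2*exp(x) + 6*x*exp(6*x)/5.
Apply the initial conditions: y(0) = C1 + C2 = 2 and y'(0) = 6/5 + C2 + 6*C1 = 2. Solving gives C1 = -6/25, C2 = 56/25.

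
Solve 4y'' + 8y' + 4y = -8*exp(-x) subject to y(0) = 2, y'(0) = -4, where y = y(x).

y = 2*exp(-x) - x**2*exp(-x) - 2*x*exp(-x)

Divide through by 4: y'' + 2y' + y = -2*exp(-x).
Characteristic equation r² + 2r + 1 = 0 has discriminant (2)² - 4·(1) = 0, so r = -1 is a repeated root.
Hence y_h = (C1 + C2*x)*exp(-x).
Since exp(-x) solves the homogeneous equation (r = -1 is a root of multiplicity 2), multiply the trial by x^2. Try y_p = A*x^2*exp(-x). Substituting into the equation and dividing by exp(-x) gives A = -1, so y_p = -x^2*exp(-x).
General solution: y = C1*exp(-x) - x^2*exp(-x) + C2*x*exp(-x).
Apply the initial conditions: y(0) = C1 = 2 and y'(0) = C2 - C1 = -4. Solving gives C1 = 2, C2 = -2.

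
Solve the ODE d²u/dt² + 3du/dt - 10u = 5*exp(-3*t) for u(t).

u = -exp(-3*t)/2 + C1*exp(2*t) + C2*exp(-5*t)

Characteristic equation r² + 3r - 10 = 0 factors as (r - 2)(r + 5) = 0, so r = 2, -5.
Hence u_h = C1*exp(2*t) + C2*exp(-5*t).
Try u_p = A*exp(-3*t). Substituting into the equation and dividing by exp(-3*t) gives A = -1/2, so u_p = -exp(-3*t)/2.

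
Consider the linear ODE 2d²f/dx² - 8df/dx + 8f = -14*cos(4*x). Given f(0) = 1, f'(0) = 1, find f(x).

f = 7*sin(4*x)/25 + 21*cos(4*x)/100 + 79*exp(2*x)/100 - 17*x*exp(2*x)/10

Divide through by 2: f'' - 4f' + 4f = -7*cos(4*x).
Characteristic equation r² - 4r + 4 = 0 has discriminant (-4)² - 4·(4) = 0, so r = 2 is a repeated root.
Hence f_h = (C1 + C2*x)*exp(2*x).
Try f_p = A*cos(4*x) + B*sin(4*x). Substituting and equating the coefficients of cos(4x) and sin(4x) gives A = 21/100, B = 7/25, so f_p = 7*sin(4*x)/25 + 21*cos(4*x)/100.
General solution: f = 7*sin(4*x)/25 + 21*cos(4*x)/100 + C1*exp(2*x) + C2*x*exp(2*x).
Apply the initial conditions: f(0) = 21/100 + C1 = 1 and f'(0) = 28/25 + C2 + 2*C1 = 1. Solving gives C1 = 79/100, C2 = -17/10.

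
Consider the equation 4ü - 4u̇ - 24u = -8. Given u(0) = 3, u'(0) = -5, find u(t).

Divide through by 4: u'' - u' - 6u = -2.
Characteristic equation r² - r - 6 = 0 factors as (r - 3)(r + 2) = 0, so r = 3, -2.
Hence u_h = C1*exp(3*t) + C2*exp(-2*t).
For the particular solution try u_p = A0. Substituting and matching coefficients of each power of t gives A0 = 1/3, so u_p = 1/3.
General solution: u = 1/3 + C1*exp(3*t) + C2*exp(-2*t).
Apply the initial conditions: u(0) = 1/3 + C1 + C2 = 3 and u'(0) = -2*C2 + 3*C1 = -5. Solving gives C1 = 1/15, C2 = 13/5.

u = 1/3 + exp(3*t)/15 + 13*exp(-2*t)/5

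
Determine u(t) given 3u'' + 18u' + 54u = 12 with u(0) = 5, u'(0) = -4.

u = 2/9 + 31*exp(-3*t)*sin(3*t)/9 + 43*cos(3*t)*exp(-3*t)/9

Divide through by 3: u'' + 6u' + 18u = 4.
Characteristic equation r² + 6r + 18 = 0 has discriminant (6)² - 4·(18) = -36 < 0, so r = -3 ± 3i.
Hence u_h = C1*cos(3*t)*exp(-3*t) + C2*exp(-3*t)*sin(3*t).
For the particular solution try u_p = A0. Substituting and matching coefficients of each power of t gives A0 = 2/9, so u_p = 2/9.
General solution: u = 2/9 + C1*cos(3*t)*exp(-3*t) + C2*exp(-3*t)*sin(3*t).
Apply the initial conditions: u(0) = 2/9 + C1 = 5 and u'(0) = -3*C1 + 3*C2 = -4. Solving gives C1 = 43/9, C2 = 31/9.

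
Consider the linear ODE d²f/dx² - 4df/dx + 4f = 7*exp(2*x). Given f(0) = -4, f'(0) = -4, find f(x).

Characteristic equation r² - 4r + 4 = 0 has discriminant (-4)² - 4·(4) = 0, so r = 2 is a repeated root.
Hence f_h = (C1 + C2*x)*exp(2*x).
Since exp(2*x) solves the homogeneous equation (r = 2 is a root of multiplicity 2), multiply the trial by x^2. Try f_p = A*x^2*exp(2*x). Substituting into the equation and dividing by exp(2*x) gives A = 7/2, so f_p = 7*x^2*exp(2*x)/2.
General solution: f = C1*exp(2*x) + 7*x^2*exp(2*x)/2 + C2*x*exp(2*x).
Apply the initial conditions: f(0) = C1 = -4 and f'(0) = C2 + 2*C1 = -4. Solving gives C1 = -4, C2 = 4.

f = -4*exp(2*x) + 4*x*exp(2*x) + 7*x**2*exp(2*x)/2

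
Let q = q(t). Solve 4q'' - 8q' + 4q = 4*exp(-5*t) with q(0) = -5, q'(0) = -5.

q = -181*exp(t)/36 + exp(-5*t)/36 + t*exp(t)/6

Divide through by 4: q'' - 2q' + q = exp(-5*t).
Characteristic equation r² - 2r + 1 = 0 has discriminant (-2)² - 4·(1) = 0, so r = 1 is a repeated root.
Hence q_h = (C1 + C2*t)*exp(t).
Try q_p = A*exp(-5*t). Substituting into the equation and dividing by exp(-5*t) gives A = 1/36, so q_p = exp(-5*t)/36.
General solution: q = exp(-5*t)/36 + C1*exp(t) + C2*t*exp(t).
Apply the initial conditions: q(0) = 1/36 + C1 = -5 and q'(0) = -5/36 + C1 + C2 = -5. Solving gives C1 = -181/36, C2 = 1/6.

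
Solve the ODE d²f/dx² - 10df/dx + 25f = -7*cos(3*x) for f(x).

Characteristic equation r² - 10r + 25 = 0 has discriminant (-10)² - 4·(25) = 0, so r = 5 is a repeated root.
Hence f_h = (C1 + C2*x)*exp(5*x).
Try f_p = A*cos(3*x) + B*sin(3*x). Substituting and equating the coefficients of cos(3x) and sin(3x) gives A = -28/289, B = 105/578, so f_p = -28*cos(3*x)/289 + 105*sin(3*x)/578.

f = -28*cos(3*x)/289 + 105*sin(3*x)/578 + C1*exp(5*x) + C2*x*exp(5*x)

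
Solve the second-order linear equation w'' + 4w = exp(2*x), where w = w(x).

Characteristic equation r² + 4 = 0 has discriminant (0)² - 4·(4) = -16 < 0, so r = ± 2i.
Hence w_h = C1*cos(2*x) + C2*sin(2*x).
Try w_p = A*exp(2*x). Substituting into the equation and dividing by exp(2*x) gives A = 1/8, so w_p = exp(2*x)/8.

w = exp(2*x)/8 + C1*cos(2*x) + C2*sin(2*x)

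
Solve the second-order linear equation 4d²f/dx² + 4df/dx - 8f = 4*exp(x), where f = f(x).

Divide through by 4: f'' + f' - 2f = exp(x).
Characteristic equation r² + r - 2 = 0 factors as (r + 2)(r - 1) = 0, so r = -2, 1.
Hence f_h = C1*exp(-2*x) + C2*exp(x).
Since exp(x) solves the homogeneous equation (r = 1 is a root of multiplicity 1), multiply the trial by x. Try f_p = A*x*exp(x). Substituting into the equation and dividing by exp(x) gives A = 1/3, so f_p = x*exp(x)/3.

f = C1*exp(-2*x) + C2*exp(x) + x*exp(x)/3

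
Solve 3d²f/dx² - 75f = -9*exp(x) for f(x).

f = exp(x)/8 + C1*exp(-5*x) + C2*exp(5*x)

Divide through by 3: f'' - 25f = -3*exp(x).
Characteristic equation r² - 25 = 0 factors as (r + 5)(r - 5) = 0, so r = -5, 5.
Hence f_h = C1*exp(-5*x) + C2*exp(5*x).
Try f_p = A*exp(x). Substituting into the equation and dividing by exp(x) gives A = 1/8, so f_p = exp(x)/8.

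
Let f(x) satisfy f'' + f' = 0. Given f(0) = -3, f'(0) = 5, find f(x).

f = 2 - 5*exp(-x)

Characteristic equation r² + r = 0 factors as (r + 1)r = 0, so r = -1, 0.
Hence f_h = C1*exp(-x) + C2.
Apply the initial conditions: f(0) = C1 + C2 = -3 and f'(0) = -C1 = 5. Solving gives C1 = -5, C2 = 2.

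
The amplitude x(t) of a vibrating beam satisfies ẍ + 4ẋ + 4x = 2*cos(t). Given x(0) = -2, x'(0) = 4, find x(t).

x = -56*exp(-2*t)/25 + 6*cos(t)/25 + 8*sin(t)/25 - 4*t*exp(-2*t)/5

Characteristic equation r² + 4r + 4 = 0 has discriminant (4)² - 4·(4) = 0, so r = -2 is a repeated root.
Hence x_h = (C1 + C2*t)*exp(-2*t).
Try x_p = A*cos(t) + B*sin(t). Substituting and equating the coefficients of cos(t) and sin(t) gives A = 6/25, B = 8/25, so x_p = 6*cos(t)/25 + 8*sin(t)/25.
General solution: x = 6*cos(t)/25 + 8*sin(t)/25 + C1*exp(-2*t) + C2*t*exp(-2*t).
Apply the initial conditions: x(0) = 6/25 + C1 = -2 and x'(0) = 8/25 + C2 - 2*C1 = 4. Solving gives C1 = -56/25, C2 = -4/5.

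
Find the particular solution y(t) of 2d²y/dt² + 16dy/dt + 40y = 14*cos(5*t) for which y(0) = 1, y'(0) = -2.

Divide through by 2: y'' + 8y' + 20y = 7*cos(5*t).
Characteristic equation r² + 8r + 20 = 0 has discriminant (8)² - 4·(20) = -16 < 0, so r = -4 ± 2i.
Hence y_h = C1*cos(2*t)*exp(-4*t) + C2*exp(-4*t)*sin(2*t).
Try y_p = A*cos(5*t) + B*sin(5*t). Substituting and equating the coefficients of cos(5t) and sin(5t) gives A = -7/325, B = 56/325, so y_p = -7*cos(5*t)/325 + 56*sin(5*t)/325.
General solution: y = -7*cos(5*t)/325 + 56*sin(5*t)/325 + C1*cos(2*t)*exp(-4*t) + C2*exp(-4*t)*sin(2*t).
Apply the initial conditions: y(0) = -7/325 + C1 = 1 and y'(0) = 56/65 - 4*C1 + 2*C2 = -2. Solving gives C1 = 332/325, C2 = 199/325.

y = -7*cos(5*t)/325 + 56*sin(5*t)/325 + 199*exp(-4*t)*sin(2*t)/325 + 332*cos(2*t)*exp(-4*t)/325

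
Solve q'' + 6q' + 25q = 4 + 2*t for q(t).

Characteristic equation r² + 6r + 25 = 0 has discriminant (6)² - 4·(25) = -64 < 0, so r = -3 ± 4i.
Hence q_h = C1*cos(4*t)*exp(-3*t) + C2*exp(-3*t)*sin(4*t).
For the particular solution try q_p = A0 + A1*t. Substituting and matching coefficients of each power of t gives A0 = 88/625, A1 = 2/25, so q_p = 88/625 + 2*t/25.

q = 88/625 + 2*t/25 + C1*cos(4*t)*exp(-3*t) + C2*exp(-3*t)*sin(4*t)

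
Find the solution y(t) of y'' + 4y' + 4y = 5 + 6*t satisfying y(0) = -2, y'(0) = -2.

y = -1/4 - 7*exp(-2*t)/4 + 3*t/2 - 7*t*exp(-2*t)

Characteristic equation r² + 4r + 4 = 0 has discriminant (4)² - 4·(4) = 0, so r = -2 is a repeated root.
Hence y_h = (C1 + C2*t)*exp(-2*t).
For the particular solution try y_p = A0 + A1*t. Substituting and matching coefficients of each power of t gives A0 = -1/4, A1 = 3/2, so y_p = -1/4 + 3*t/2.
General solution: y = -1/4 + 3*t/2 + C1*exp(-2*t) + C2*t*exp(-2*t).
Apply the initial conditions: y(0) = -1/4 + C1 = -2 and y'(0) = 3/2 + C2 - 2*C1 = -2. Solving gives C1 = -7/4, C2 = -7.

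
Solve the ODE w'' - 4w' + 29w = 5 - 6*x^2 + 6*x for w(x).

Characteristic equation r² - 4r + 29 = 0 has discriminant (-4)² - 4·(29) = -100 < 0, so r = 2 ± 5i.
Hence w_h = C1*cos(5*x)*exp(2*x) + C2*exp(2*x)*sin(5*x).
For the particular solution try w_p = A0 + A1*x + A2*x^2. Substituting and matching coefficients of each power of x gives A0 = 5057/24389, A1 = 126/841, A2 = -6/29, so w_p = 5057/24389 - 6*x^2/29 + 126*x/841.

w = 5057/24389 - 6*x**2/29 + 126*x/841 + C1*cos(5*x)*exp(2*x) + C2*exp(2*x)*sin(5*x)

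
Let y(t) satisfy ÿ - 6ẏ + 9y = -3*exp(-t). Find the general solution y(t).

Characteristic equation r² - 6r + 9 = 0 has discriminant (-6)² - 4·(9) = 0, so r = 3 is a repeated root.
Hence y_h = (C1 + C2*t)*exp(3*t).
Try y_p = A*exp(-t). Substituting into the equation and dividing by exp(-t) gives A = -3/16, so y_p = -3*exp(-t)/16.

y = -3*exp(-t)/16 + C1*exp(3*t) + C2*t*exp(3*t)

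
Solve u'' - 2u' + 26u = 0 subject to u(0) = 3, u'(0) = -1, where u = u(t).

Characteristic equation r² - 2r + 26 = 0 has discriminant (-2)² - 4·(26) = -100 < 0, so r = 1 ± 5i.
Hence u_h = C1*cos(5*t)*exp(t) + C2*exp(t)*sin(5*t).
Apply the initial conditions: u(0) = C1 = 3 and u'(0) = C1 + 5*C2 = -1. Solving gives C1 = 3, C2 = -4/5.

u = 3*cos(5*t)*exp(t) - 4*exp(t)*sin(5*t)/5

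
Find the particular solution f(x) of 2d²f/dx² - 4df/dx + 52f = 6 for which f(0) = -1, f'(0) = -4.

Divide through by 2: f'' - 2f' + 26f = 3.
Characteristic equation r² - 2r + 26 = 0 has discriminant (-2)² - 4·(26) = -100 < 0, so r = 1 ± 5i.
Hence f_h = C1*cos(5*x)*exp(x) + C2*exp(x)*sin(5*x).
For the particular solution try f_p = A0. Substituting and matching coefficients of each power of x gives A0 = 3/26, so f_p = 3/26.
General solution: f = 3/26 + C1*cos(5*x)*exp(x) + C2*exp(x)*sin(5*x).
Apply the initial conditions: f(0) = 3/26 + C1 = -1 and f'(0) = C1 + 5*C2 = -4. Solving gives C1 = -29/26, C2 = -15/26.

f = 3/26 - 29*cos(5*x)*exp(x)/26 - 15*exp(x)*sin(5*x)/26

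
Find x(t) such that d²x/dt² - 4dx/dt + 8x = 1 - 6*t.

x = -1/4 - 3*t/4 + C1*cos(2*t)*exp(2*t) + C2*exp(2*t)*sin(2*t)

Characteristic equation r² - 4r + 8 = 0 has discriminant (-4)² - 4·(8) = -16 < 0, so r = 2 ± 2i.
Hence x_h = C1*cos(2*t)*exp(2*t) + C2*exp(2*t)*sin(2*t).
For the particular solution try x_p = A0 + A1*t. Substituting and matching coefficients of each power of t gives A0 = -1/4, A1 = -3/4, so x_p = -1/4 - 3*t/4.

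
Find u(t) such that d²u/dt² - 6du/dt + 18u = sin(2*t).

u = 3*cos(2*t)/85 + 7*sin(2*t)/170 + C1*cos(3*t)*exp(3*t) + C2*exp(3*t)*sin(3*t)

Characteristic equation r² - 6r + 18 = 0 has discriminant (-6)² - 4·(18) = -36 < 0, so r = 3 ± 3i.
Hence u_h = C1*cos(3*t)*exp(3*t) + C2*exp(3*t)*sin(3*t).
Try u_p = A*cos(2*t) + B*sin(2*t). Substituting and equating the coefficients of cos(2t) and sin(2t) gives A = 3/85, B = 7/170, so u_p = 3*cos(2*t)/85 + 7*sin(2*t)/170.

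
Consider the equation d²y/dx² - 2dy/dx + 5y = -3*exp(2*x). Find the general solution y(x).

Characteristic equation r² - 2r + 5 = 0 has discriminant (-2)² - 4·(5) = -16 < 0, so r = 1 ± 2i.
Hence y_h = C1*cos(2*x)*exp(x) + C2*exp(x)*sin(2*x).
Try y_p = A*exp(2*x). Substituting into the equation and dividing by exp(2*x) gives A = -3/5, so y_p = -3*exp(2*x)/5.

y = -3*exp(2*x)/5 + C1*cos(2*x)*exp(x) + C2*exp(x)*sin(2*x)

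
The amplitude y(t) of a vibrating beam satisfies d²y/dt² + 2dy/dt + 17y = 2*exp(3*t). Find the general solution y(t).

Characteristic equation r² + 2r + 17 = 0 has discriminant (2)² - 4·(17) = -64 < 0, so r = -1 ± 4i.
Hence y_h = C1*cos(4*t)*exp(-t) + C2*exp(-t)*sin(4*t).
Try y_p = A*exp(3*t). Substituting into the equation and dividing by exp(3*t) gives A = 1/16, so y_p = exp(3*t)/16.

y = exp(3*t)/16 + C1*cos(4*t)*exp(-t) + C2*exp(-t)*sin(4*t)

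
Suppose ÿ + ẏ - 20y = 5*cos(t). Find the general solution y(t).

Characteristic equation r² + r - 20 = 0 factors as (r - 4)(r + 5) = 0, so r = 4, -5.
Hence y_h = C1*exp(4*t) + C2*exp(-5*t).
Try y_p = A*cos(t) + B*sin(t). Substituting and equating the coefficients of cos(t) and sin(t) gives A = -105/442, B = 5/442, so y_p = -105*cos(t)/442 + 5*sin(t)/442.

y = -105*cos(t)/442 + 5*sin(t)/442 + C1*exp(4*t) + C2*exp(-5*t)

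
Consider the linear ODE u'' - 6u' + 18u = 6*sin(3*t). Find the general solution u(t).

u = 2*sin(3*t)/15 + 4*cos(3*t)/15 + C1*cos(3*t)*exp(3*t) + C2*exp(3*t)*sin(3*t)

Characteristic equation r² - 6r + 18 = 0 has discriminant (-6)² - 4·(18) = -36 < 0, so r = 3 ± 3i.
Hence u_h = C1*cos(3*t)*exp(3*t) + C2*exp(3*t)*sin(3*t).
Try u_p = A*cos(3*t) + B*sin(3*t). Substituting and equating the coefficients of cos(3t) and sin(3t) gives A = 4/15, B = 2/15, so u_p = 2*sin(3*t)/15 + 4*cos(3*t)/15.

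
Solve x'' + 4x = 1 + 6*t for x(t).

Characteristic equation r² + 4 = 0 has discriminant (0)² - 4·(4) = -16 < 0, so r = ± 2i.
Hence x_h = C1*cos(2*t) + C2*sin(2*t).
For the particular solution try x_p = A0 + A1*t. Substituting and matching coefficients of each power of t gives A0 = 1/4, A1 = 3/2, so x_p = 1/4 + 3*t/2.

x = 1/4 + 3*t/2 + C1*cos(2*t) + C2*sin(2*t)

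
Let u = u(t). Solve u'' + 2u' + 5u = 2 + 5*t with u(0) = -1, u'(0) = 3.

u = t + exp(-t)*sin(2*t)/2 - cos(2*t)*exp(-t)

Characteristic equation r² + 2r + 5 = 0 has discriminant (2)² - 4·(5) = -16 < 0, so r = -1 ± 2i.
Hence u_h = C1*cos(2*t)*exp(-t) + C2*exp(-t)*sin(2*t).
For the particular solution try u_p = A0 + A1*t. Substituting and matching coefficients of each power of t gives A0 = 0, A1 = 1, so u_p = t.
General solution: u = t + C1*cos(2*t)*exp(-t) + C2*exp(-t)*sin(2*t).
Apply the initial conditions: u(0) = C1 = -1 and u'(0) = 1 - C1 + 2*C2 = 3. Solving gives C1 = -1, C2 = 1/2.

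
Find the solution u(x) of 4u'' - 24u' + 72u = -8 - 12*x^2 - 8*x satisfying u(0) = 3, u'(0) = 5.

u = -1/6 - 2*x/9 - x**2/6 - 77*exp(3*x)*sin(3*x)/54 + 19*cos(3*x)*exp(3*x)/6

Divide through by 4: u'' - 6u' + 18u = -2 - 3*x^2 - 2*x.
Characteristic equation r² - 6r + 18 = 0 has discriminant (-6)² - 4·(18) = -36 < 0, so r = 3 ± 3i.
Hence u_h = C1*cos(3*x)*exp(3*x) + C2*exp(3*x)*sin(3*x).
For the particular solution try u_p = A0 + A1*x + A2*x^2. Substituting and matching coefficients of each power of x gives A0 = -1/6, A1 = -2/9, A2 = -1/6, so u_p = -1/6 - 2*x/9 - x^2/6.
General solution: u = -1/6 - 2*x/9 - x^2/6 + C1*cos(3*x)*exp(3*x) + C2*exp(3*x)*sin(3*x).
Apply the initial conditions: u(0) = -1/6 + C1 = 3 and u'(0) = -2/9 + 3*C1 + 3*C2 = 5. Solving gives C1 = 19/6, C2 = -77/54.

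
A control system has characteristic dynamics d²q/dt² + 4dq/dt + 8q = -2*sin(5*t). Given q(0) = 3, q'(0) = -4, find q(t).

Characteristic equation r² + 4r + 8 = 0 has discriminant (4)² - 4·(8) = -16 < 0, so r = -2 ± 2i.
Hence q_h = C1*cos(2*t)*exp(-2*t) + C2*exp(-2*t)*sin(2*t).
Try q_p = A*cos(5*t) + B*sin(5*t). Substituting and equating the coefficients of cos(5t) and sin(5t) gives A = 40/689, B = 34/689, so q_p = 34*sin(5*t)/689 + 40*cos(5*t)/689.
General solution: q = 34*sin(5*t)/689 + 40*cos(5*t)/689 + C1*cos(2*t)*exp(-2*t) + C2*exp(-2*t)*sin(2*t).
Apply the initial conditions: q(0) = 40/689 + C1 = 3 and q'(0) = 170/689 - 2*C1 + 2*C2 = -4. Solving gives C1 = 2027/689, C2 = 564/689.

q = 34*sin(5*t)/689 + 40*cos(5*t)/689 + 564*exp(-2*t)*sin(2*t)/689 + 2027*cos(2*t)*exp(-2*t)/689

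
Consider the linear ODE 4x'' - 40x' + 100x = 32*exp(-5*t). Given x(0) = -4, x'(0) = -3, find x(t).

x = -102*exp(5*t)/25 + 2*exp(-5*t)/25 + 89*t*exp(5*t)/5

Divide through by 4: x'' - 10x' + 25x = 8*exp(-5*t).
Characteristic equation r² - 10r + 25 = 0 has discriminant (-10)² - 4·(25) = 0, so r = 5 is a repeated root.
Hence x_h = (C1 + C2*t)*exp(5*t).
Try x_p = A*exp(-5*t). Substituting into the equation and dividing by exp(-5*t) gives A = 2/25, so x_p = 2*exp(-5*t)/25.
General solution: x = 2*exp(-5*t)/25 + C1*exp(5*t) + C2*t*exp(5*t).
Apply the initial conditions: x(0) = 2/25 + C1 = -4 and x'(0) = -2/5 + C2 + 5*C1 = -3. Solving gives C1 = -102/25, C2 = 89/5.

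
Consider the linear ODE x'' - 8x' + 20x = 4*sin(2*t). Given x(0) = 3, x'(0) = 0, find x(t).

x = cos(2*t)/8 + sin(2*t)/8 - 47*exp(4*t)*sin(2*t)/8 + 23*cos(2*t)*exp(4*t)/8

Characteristic equation r² - 8r + 20 = 0 has discriminant (-8)² - 4·(20) = -16 < 0, so r = 4 ± 2i.
Hence x_h = C1*cos(2*t)*exp(4*t) + C2*exp(4*t)*sin(2*t).
Try x_p = A*cos(2*t) + B*sin(2*t). Substituting and equating the coefficients of cos(2t) and sin(2t) gives A = 1/8, B = 1/8, so x_p = cos(2*t)/8 + sin(2*t)/8.
General solution: x = cos(2*t)/8 + sin(2*t)/8 + C1*cos(2*t)*exp(4*t) + C2*exp(4*t)*sin(2*t).
Apply the initial conditions: x(0) = 1/8 + C1 = 3 and x'(0) = 1/4 + 2*C2 + 4*C1 = 0. Solving gives C1 = 23/8, C2 = -47/8.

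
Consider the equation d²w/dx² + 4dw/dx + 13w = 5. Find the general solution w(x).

w = 5/13 + C1*cos(3*x)*exp(-2*x) + C2*exp(-2*x)*sin(3*x)

Characteristic equation r² + 4r + 13 = 0 has discriminant (4)² - 4·(13) = -36 < 0, so r = -2 ± 3i.
Hence w_h = C1*cos(3*x)*exp(-2*x) + C2*exp(-2*x)*sin(3*x).
For the particular solution try w_p = A0. Substituting and matching coefficients of each power of x gives A0 = 5/13, so w_p = 5/13.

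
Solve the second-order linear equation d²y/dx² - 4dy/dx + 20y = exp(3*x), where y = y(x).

y = exp(3*x)/17 + C1*cos(4*x)*exp(2*x) + C2*exp(2*x)*sin(4*x)

Characteristic equation r² - 4r + 20 = 0 has discriminant (-4)² - 4·(20) = -64 < 0, so r = 2 ± 4i.
Hence y_h = C1*cos(4*x)*exp(2*x) + C2*exp(2*x)*sin(4*x).
Try y_p = A*exp(3*x). Substituting into the equation and dividing by exp(3*x) gives A = 1/17, so y_p = exp(3*x)/17.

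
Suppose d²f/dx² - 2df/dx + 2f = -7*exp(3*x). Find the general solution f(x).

Characteristic equation r² - 2r + 2 = 0 has discriminant (-2)² - 4·(2) = -4 < 0, so r = 1 ± i.
Hence f_h = C1*cos(x)*exp(x) + C2*exp(x)*sin(x).
Try f_p = A*exp(3*x). Substituting into the equation and dividing by exp(3*x) gives A = -7/5, so f_p = -7*exp(3*x)/5.

f = -7*exp(3*x)/5 + C1*cos(x)*exp(x) + C2*exp(x)*sin(x)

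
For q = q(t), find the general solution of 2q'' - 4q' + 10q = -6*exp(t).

Divide through by 2: q'' - 2q' + 5q = -3*exp(t).
Characteristic equation r² - 2r + 5 = 0 has discriminant (-2)² - 4·(5) = -16 < 0, so r = 1 ± 2i.
Hence q_h = C1*cos(2*t)*exp(t) + C2*exp(t)*sin(2*t).
Try q_p = A*exp(t). Substituting into the equation and dividing by exp(t) gives A = -3/4, so q_p = -3*exp(t)/4.

q = -3*exp(t)/4 + C1*cos(2*t)*exp(t) + C2*exp(t)*sin(2*t)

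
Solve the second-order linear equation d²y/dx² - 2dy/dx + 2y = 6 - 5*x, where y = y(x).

y = 1/2 - 5*x/2 + C1*cos(x)*exp(x) + C2*exp(x)*sin(x)

Characteristic equation r² - 2r + 2 = 0 has discriminant (-2)² - 4·(2) = -4 < 0, so r = 1 ± i.
Hence y_h = C1*cos(x)*exp(x) + C2*exp(x)*sin(x).
For the particular solution try y_p = A0 + A1*x. Substituting and matching coefficients of each power of x gives A0 = 1/2, A1 = -5/2, so y_p = 1/2 - 5*x/2.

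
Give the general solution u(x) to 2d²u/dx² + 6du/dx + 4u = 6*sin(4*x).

u = -21*sin(4*x)/170 - 9*cos(4*x)/85 + C1*exp(-2*x) + C2*exp(-x)

Divide through by 2: u'' + 3u' + 2u = 3*sin(4*x).
Characteristic equation r² + 3r + 2 = 0 factors as (r + 2)(r + 1) = 0, so r = -2, -1.
Hence u_h = C1*exp(-2*x) + C2*exp(-x).
Try u_p = A*cos(4*x) + B*sin(4*x). Substituting and equating the coefficients of cos(4x) and sin(4x) gives A = -9/85, B = -21/170, so u_p = -21*sin(4*x)/170 - 9*cos(4*x)/85.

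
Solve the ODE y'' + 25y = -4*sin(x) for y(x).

y = -sin(x)/6 + C1*cos(5*x) + C2*sin(5*x)

Characteristic equation r² + 25 = 0 has discriminant (0)² - 4·(25) = -100 < 0, so r = ± 5i.
Hence y_h = C1*cos(5*x) + C2*sin(5*x).
Try y_p = A*cos(x) + B*sin(x). Substituting and equating the coefficients of cos(x) and sin(x) gives A = 0, B = -1/6, so y_p = -sin(x)/6.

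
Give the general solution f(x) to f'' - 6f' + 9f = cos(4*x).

Characteristic equation r² - 6r + 9 = 0 has discriminant (-6)² - 4·(9) = 0, so r = 3 is a repeated root.
Hence f_h = (C1 + C2*x)*exp(3*x).
Try f_p = A*cos(4*x) + B*sin(4*x). Substituting and equating the coefficients of cos(4x) and sin(4x) gives A = -7/625, B = -24/625, so f_p = -24*sin(4*x)/625 - 7*cos(4*x)/625.

f = -24*sin(4*x)/625 - 7*cos(4*x)/625 + C1*exp(3*x) + C2*x*exp(3*x)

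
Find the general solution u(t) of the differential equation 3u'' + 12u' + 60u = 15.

u = 1/4 + C1*cos(4*t)*exp(-2*t) + C2*exp(-2*t)*sin(4*t)

Divide through by 3: u'' + 4u' + 20u = 5.
Characteristic equation r² + 4r + 20 = 0 has discriminant (4)² - 4·(20) = -64 < 0, so r = -2 ± 4i.
Hence u_h = C1*cos(4*t)*exp(-2*t) + C2*exp(-2*t)*sin(4*t).
For the particular solution try u_p = A0. Substituting and matching coefficients of each power of t gives A0 = 1/4, so u_p = 1/4.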